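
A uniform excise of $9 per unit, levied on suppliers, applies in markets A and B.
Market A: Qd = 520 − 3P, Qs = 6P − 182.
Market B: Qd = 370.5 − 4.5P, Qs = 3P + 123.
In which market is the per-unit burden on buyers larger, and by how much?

Market A: pre-tax P* = $78, Q* = 286; post-tax Q = 268; per-unit burden on buyers = $6.
Market B: pre-tax P* = $33, Q* = 222; post-tax Q = 205.8; per-unit burden on buyers = $3.6.
Difference: $6 vs $3.6 → market A is larger by $2.4.

Market A, by $2.4.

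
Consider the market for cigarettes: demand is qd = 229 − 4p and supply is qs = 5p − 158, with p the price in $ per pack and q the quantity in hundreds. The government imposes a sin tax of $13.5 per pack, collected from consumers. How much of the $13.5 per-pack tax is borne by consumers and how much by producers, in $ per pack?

Before the tax: set 229 − 4p = 5p − 158 → p* = $43, q* = 57.
With the tax collected from consumers, demand (in seller-price terms) shifts: qd = 229 − 4(p + 13.5).
Solving gives q = 27 with consumers paying $50.5 and producers receiving $37 (the $13.5 wedge).
Burden on consumers: $7.5; on producers: $6. (They sum to $13.5.)

Consumers bear $7.5 per pack; producers bear $6 per pack.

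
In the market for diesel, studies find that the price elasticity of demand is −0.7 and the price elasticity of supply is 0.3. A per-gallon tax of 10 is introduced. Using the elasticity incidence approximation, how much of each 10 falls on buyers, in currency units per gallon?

Incidence ratio: buyers' share ≈ εs / (εs + |εd|) = 0.3 / (0.3 + 0.7) = 0.3.
So buyers bear ≈ 0.3 × 10 = 3; suppliers bear 7.

Buyers bear ≈ 3 per gallon.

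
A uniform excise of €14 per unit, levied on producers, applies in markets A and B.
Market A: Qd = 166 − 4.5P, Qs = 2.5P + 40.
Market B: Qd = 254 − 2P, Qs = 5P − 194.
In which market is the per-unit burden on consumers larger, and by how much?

Market A: pre-tax P* = €18, Q* = 85; post-tax Q = 62.5; per-unit burden on consumers = €5.
Market B: pre-tax P* = €64, Q* = 126; post-tax Q = 106; per-unit burden on consumers = €10.
Difference: €5 vs €10 → market B is larger by €5.

Market B, by €5.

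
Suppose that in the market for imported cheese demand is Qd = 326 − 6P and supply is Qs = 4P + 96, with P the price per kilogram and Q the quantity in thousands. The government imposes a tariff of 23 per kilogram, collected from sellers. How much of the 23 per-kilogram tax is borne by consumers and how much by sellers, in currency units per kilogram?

Without the tax, 326 − 6P = 4P + 96 gives 10P = 230, so P* = 23 and Q* = 188.
With the tax collected from sellers, supply shifts: Qs = 4(P − 23) + 96.
Solving gives Q = 132.8 with consumers paying 32.2 and sellers receiving 9.2 (the 23 wedge).
Burden on consumers: 9.2; on sellers: 13.8. (They sum to 23.)
The less price-elastic side of the market bears the larger share of a per-unit tax.

Consumers bear 9.2 per kilogram; sellers bear 13.8 per kilogram.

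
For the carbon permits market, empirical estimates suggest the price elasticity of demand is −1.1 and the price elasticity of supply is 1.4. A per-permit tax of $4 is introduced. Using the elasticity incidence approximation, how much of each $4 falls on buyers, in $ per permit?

Incidence ratio: buyers' share ≈ εs / (εs + |εd|) = 1.4 / (1.4 + 1.1) = 0.56.
So buyers bear ≈ 0.56 × $4 = $2.24; suppliers bear $1.76.

Buyers bear ≈ $2.24 per permit.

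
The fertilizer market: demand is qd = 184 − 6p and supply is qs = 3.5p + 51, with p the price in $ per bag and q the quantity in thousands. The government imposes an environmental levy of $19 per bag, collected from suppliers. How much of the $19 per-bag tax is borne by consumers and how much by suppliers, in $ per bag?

Before the tax: set 184 − 6p = 3.5p + 51 → p* = $14, q* = 100.
With the tax collected from suppliers, supply shifts: qs = 3.5(p − 19) + 51.
Solving gives q = 58 with consumers paying $21 and suppliers receiving $2 (the $19 wedge).
Burden on consumers: $7; on suppliers: $12. (They sum to $19.)

Consumers bear $7 per bag; suppliers bear $12 per bag.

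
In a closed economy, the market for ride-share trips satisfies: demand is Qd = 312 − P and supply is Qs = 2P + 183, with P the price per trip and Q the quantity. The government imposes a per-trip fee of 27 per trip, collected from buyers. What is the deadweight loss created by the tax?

Before the tax: set 312 − P = 2P + 183 → P* = 43, Q* = 269.
With the tax collected from buyers, demand (in seller-price terms) shifts: Qd = 312 − (P + 27).
New equilibrium: buyers pay 61, producers receive 34, Q = 251. (Wedge: Pb − Ps = 27.)
Quantity falls by |ΔQ| = |269 − 251| = 18.
DWL = ½ · t · |ΔQ| = ½ · 27 · 18 = 243.

Deadweight loss = 243.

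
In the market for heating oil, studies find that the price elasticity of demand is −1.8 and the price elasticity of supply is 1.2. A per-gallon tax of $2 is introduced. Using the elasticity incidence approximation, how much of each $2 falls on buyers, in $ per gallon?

Incidence ratio: buyers' share ≈ εs / (εs + |εd|) = 1.2 / (1.2 + 1.8) = 0.4.
So buyers bear ≈ 0.4 × $2 = $0.8; suppliers bear $1.2.

Buyers bear ≈ $0.8 per gallon.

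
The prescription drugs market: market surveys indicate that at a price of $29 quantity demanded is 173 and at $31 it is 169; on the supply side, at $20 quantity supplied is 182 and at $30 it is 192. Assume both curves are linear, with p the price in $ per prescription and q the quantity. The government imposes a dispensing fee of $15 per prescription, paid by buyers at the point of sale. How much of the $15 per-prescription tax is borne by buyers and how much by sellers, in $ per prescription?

Demand slope: (169 − 173)/(31 − 29) = -2, so qd = 231 − 2p.
Supply slope: (192 − 182)/(30 − 20) = 1, so qs = p + 162.
Without the tax, 231 − 2p = p + 162 gives 3p = 69, so p* = $23 and q* = 185.
With the tax collected from buyers, demand (in seller-price terms) shifts: qd = 231 − 2(p + 15).
Solving gives q = 175 with buyers paying $28 and sellers receiving $13 (the $15 wedge).
Burden on buyers: $5; on sellers: $10. (They sum to $15.)
The less price-elastic side of the market bears the larger share of a per-unit tax.

Buyers bear $5 per prescription; sellers bear $10 per prescription.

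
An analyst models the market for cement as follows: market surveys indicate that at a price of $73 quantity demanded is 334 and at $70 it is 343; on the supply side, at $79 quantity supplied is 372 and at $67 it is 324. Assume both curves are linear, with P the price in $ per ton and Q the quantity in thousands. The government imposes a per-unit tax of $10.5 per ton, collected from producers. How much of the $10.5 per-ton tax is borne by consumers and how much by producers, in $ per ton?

Consumers bear $6 per ton; producers bear $4.5 per ton.

Demand slope: (343 − 334)/(70 − 73) = -3, so Qd = 553 − 3P.
Supply slope: (324 − 372)/(67 − 79) = 4, so Qs = 4P + 56.
Before the tax: set 553 − 3P = 4P + 56 → P* = $71, Q* = 340.
With the tax collected from producers, supply shifts: Qs = 4(P − 10.5) + 56.
New equilibrium: consumers pay $77, producers receive $66.5, Q = 322. (Wedge: Pb − Ps = 10.5.)
Burden on consumers: $6; on producers: $4.5. (They sum to $10.5.)
The less price-elastic side of the market bears the larger share of a per-unit tax.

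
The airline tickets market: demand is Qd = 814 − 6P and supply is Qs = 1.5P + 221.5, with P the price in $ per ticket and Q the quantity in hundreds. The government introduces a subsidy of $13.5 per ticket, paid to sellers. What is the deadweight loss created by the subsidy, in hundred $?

Before the subsidy: set 814 − 6P = 1.5P + 221.5 → P* = $79, Q* = 340.
With a per-unit subsidy paid to sellers, each receives P + 13.5 per unit sold, so supply becomes Qs = 1.5(P + 13.5) + 221.5.
Solving gives Q = 356.2 with consumers paying $76.3 and sellers receiving $89.8 (the $13.5 wedge).
Quantity rises by |ΔQ| = |340 − 356.2| = 16.2.
DWL = ½ · t · |ΔQ| = ½ · 13.5 · 16.2 = $109.35.

Deadweight loss = $109.35 hundred.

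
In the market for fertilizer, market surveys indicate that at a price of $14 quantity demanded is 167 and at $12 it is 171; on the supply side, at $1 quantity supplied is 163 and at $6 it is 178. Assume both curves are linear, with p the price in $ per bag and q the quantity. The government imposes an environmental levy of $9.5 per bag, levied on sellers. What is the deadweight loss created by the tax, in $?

Demand slope: (171 − 167)/(12 − 14) = -2, so qd = 195 − 2p.
Supply slope: (178 − 163)/(6 − 1) = 3, so qs = 3p + 160.
Without the tax, 195 − 2p = 3p + 160 gives 5p = 35, so p* = $7 and q* = 181.
With the tax collected from sellers, supply shifts: qs = 3(p − 9.5) + 160.
New equilibrium: consumers pay $12.7, sellers receive $3.2, q = 169.6. (Wedge: pb − ps = 9.5.)
Quantity falls by |ΔQ| = |181 − 169.6| = 11.4.
DWL = ½ · t · |ΔQ| = ½ · 9.5 · 11.4 = $54.15.

Deadweight loss = $54.15.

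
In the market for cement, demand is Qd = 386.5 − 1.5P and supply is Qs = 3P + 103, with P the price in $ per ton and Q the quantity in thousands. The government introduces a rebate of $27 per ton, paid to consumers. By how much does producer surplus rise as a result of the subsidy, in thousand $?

Before the subsidy: set 386.5 − 1.5P = 3P + 103 → P* = $63, Q* = 292.
With a per-unit subsidy paid to consumers, each effectively pays P − 27, so demand becomes Qd = 386.5 − 1.5(P − 27).
Solving gives Q = 319 with consumers paying $45 and suppliers receiving $72 (the $27 wedge).
ΔPS is the trapezoid between Q = 319 and Q = 292 of height $9: ½ · (292 + 319) · 9 = $2749.5.

Producer surplus rises by $2749.5 thousand.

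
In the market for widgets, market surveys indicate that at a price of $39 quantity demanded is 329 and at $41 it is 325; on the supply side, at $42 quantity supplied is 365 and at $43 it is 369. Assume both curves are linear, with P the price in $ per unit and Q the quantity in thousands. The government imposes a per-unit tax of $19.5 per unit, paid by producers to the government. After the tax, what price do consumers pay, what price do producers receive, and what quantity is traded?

Demand slope: (325 − 329)/(41 − 39) = -2, so Qd = 407 − 2P.
Supply slope: (369 − 365)/(43 − 42) = 4, so Qs = 4P + 197.
Before the tax: set 407 − 2P = 4P + 197 → P* = $35, Q* = 337.
With the tax collected from producers, supply shifts: Qs = 4(P − 19.5) + 197.
Solving gives Q = 311 with consumers paying $48 and producers receiving $28.5 (the $19.5 wedge).
The less price-elastic side of the market bears the larger share of a per-unit tax.

Consumers pay $48; producers receive $28.5; quantity = 311.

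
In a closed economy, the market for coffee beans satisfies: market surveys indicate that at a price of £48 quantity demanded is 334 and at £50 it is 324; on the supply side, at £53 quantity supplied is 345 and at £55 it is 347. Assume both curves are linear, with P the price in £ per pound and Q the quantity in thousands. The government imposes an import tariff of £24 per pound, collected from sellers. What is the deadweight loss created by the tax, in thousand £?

Deadweight loss = £240 thousand.

Demand slope: (324 − 334)/(50 − 48) = -5, so Qd = 574 − 5P.
Supply slope: (347 − 345)/(55 − 53) = 1, so Qs = P + 292.
Without the tax, 574 − 5P = P + 292 gives 6P = 282, so P* = £47 and Q* = 339.
With the tax collected from sellers, supply shifts: Qs = (P − 24) + 292.
Solving gives Q = 319 with buyers paying £51 and sellers receiving £27 (the £24 wedge).
Quantity falls by |ΔQ| = |339 − 319| = 20.
DWL = ½ · t · |ΔQ| = ½ · 24 · 20 = £240.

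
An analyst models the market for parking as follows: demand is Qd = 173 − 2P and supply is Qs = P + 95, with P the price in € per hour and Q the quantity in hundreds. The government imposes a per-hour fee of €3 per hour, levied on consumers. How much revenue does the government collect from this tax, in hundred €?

Tax revenue = €357 hundred.

Before the tax: set 173 − 2P = P + 95 → P* = €26, Q* = 121.
With the tax collected from consumers, demand (in seller-price terms) shifts: Qd = 173 − 2(P + 3).
New equilibrium: consumers pay €27, producers receive €24, Q = 119. (Wedge: Pb − Ps = 3.)
Revenue = t · Q = 3 · 119 = €357.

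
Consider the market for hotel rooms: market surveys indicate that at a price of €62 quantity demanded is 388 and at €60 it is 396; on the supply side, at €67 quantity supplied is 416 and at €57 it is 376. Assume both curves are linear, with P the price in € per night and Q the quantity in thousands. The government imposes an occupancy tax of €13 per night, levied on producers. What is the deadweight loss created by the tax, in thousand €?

Deadweight loss = €169 thousand.

Demand slope: (396 − 388)/(60 − 62) = -4, so Qd = 636 − 4P.
Supply slope: (376 − 416)/(57 − 67) = 4, so Qs = 4P + 148.
Before the tax: set 636 − 4P = 4P + 148 → P* = €61, Q* = 392.
With the tax collected from producers, supply shifts: Qs = 4(P − 13) + 148.
Solving gives Q = 366 with consumers paying €67.5 and producers receiving €54.5 (the €13 wedge).
Quantity falls by |ΔQ| = |392 − 366| = 26.
DWL = ½ · t · |ΔQ| = ½ · 13 · 26 = €169.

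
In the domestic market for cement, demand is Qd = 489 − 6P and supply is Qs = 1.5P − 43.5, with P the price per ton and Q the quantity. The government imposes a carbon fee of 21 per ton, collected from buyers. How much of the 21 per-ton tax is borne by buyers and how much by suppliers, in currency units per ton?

Buyers bear 4.2 per ton; suppliers bear 16.8 per ton.

Without the tax, 489 − 6P = 1.5P − 43.5 gives 7.5P = 532.5, so P* = 71 and Q* = 63.
With the tax collected from buyers, demand (in seller-price terms) shifts: Qd = 489 − 6(P + 21).
New equilibrium: buyers pay 75.2, suppliers receive 54.2, Q = 37.8. (Wedge: Pb − Ps = 21.)
Burden on buyers: 4.2; on suppliers: 16.8. (They sum to 21.)
The less price-elastic side of the market bears the larger share of a per-unit tax.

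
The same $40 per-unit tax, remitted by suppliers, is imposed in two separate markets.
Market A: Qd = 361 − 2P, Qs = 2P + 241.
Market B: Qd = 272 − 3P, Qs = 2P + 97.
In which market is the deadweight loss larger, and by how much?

Market B, by $160.

Market A: pre-tax P* = $30, Q* = 301; post-tax Q = 261; deadweight loss = $800.
Market B: pre-tax P* = $35, Q* = 167; post-tax Q = 119; deadweight loss = $960.
Difference: $800 vs $960 → market B is larger by $160.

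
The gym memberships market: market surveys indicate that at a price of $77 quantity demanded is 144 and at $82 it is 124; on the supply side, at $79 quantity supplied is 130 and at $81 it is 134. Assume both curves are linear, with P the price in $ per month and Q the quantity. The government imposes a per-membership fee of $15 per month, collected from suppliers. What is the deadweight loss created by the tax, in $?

Demand slope: (124 − 144)/(82 − 77) = -4, so Qd = 452 − 4P.
Supply slope: (134 − 130)/(81 − 79) = 2, so Qs = 2P − 28.
Before the tax: set 452 − 4P = 2P − 28 → P* = $80, Q* = 132.
With the tax collected from suppliers, supply shifts: Qs = 2(P − 15) − 28.
New equilibrium: consumers pay $85, suppliers receive $70, Q = 112. (Wedge: Pb − Ps = 15.)
Quantity falls by |ΔQ| = |132 − 112| = 20.
DWL = ½ · t · |ΔQ| = ½ · 15 · 20 = $150.

Deadweight loss = $150.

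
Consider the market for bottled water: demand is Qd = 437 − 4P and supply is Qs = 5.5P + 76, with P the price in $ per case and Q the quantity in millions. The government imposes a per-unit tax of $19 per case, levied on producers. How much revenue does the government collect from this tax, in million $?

Before the tax: set 437 − 4P = 5.5P + 76 → P* = $38, Q* = 285.
With the tax collected from producers, supply shifts: Qs = 5.5(P − 19) + 76.
New equilibrium: buyers pay $49, producers receive $30, Q = 241. (Wedge: Pb − Ps = 19.)
Revenue = t · Q = 19 · 241 = $4579.

Tax revenue = $4579 million.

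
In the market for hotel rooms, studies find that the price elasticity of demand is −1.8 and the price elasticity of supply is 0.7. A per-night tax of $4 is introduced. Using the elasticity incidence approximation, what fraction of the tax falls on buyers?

Incidence ratio: buyers' share ≈ εs / (εs + |εd|) = 0.7 / (0.7 + 1.8) = 0.28.
Supply is the less elastic side, so buyers bear the smaller share.

Buyers' share ≈ 0.28.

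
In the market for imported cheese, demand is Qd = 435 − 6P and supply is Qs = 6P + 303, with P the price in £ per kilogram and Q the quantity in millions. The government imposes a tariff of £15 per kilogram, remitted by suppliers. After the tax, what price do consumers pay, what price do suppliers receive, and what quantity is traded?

Consumers pay £18.5; suppliers receive £3.5; quantity = 324.

Before the tax: set 435 − 6P = 6P + 303 → P* = £11, Q* = 369.
With the tax collected from suppliers, supply shifts: Qs = 6(P − 15) + 303.
Solving gives Q = 324 with consumers paying £18.5 and suppliers receiving £3.5 (the £15 wedge).
The less price-elastic side of the market bears the larger share of a per-unit tax.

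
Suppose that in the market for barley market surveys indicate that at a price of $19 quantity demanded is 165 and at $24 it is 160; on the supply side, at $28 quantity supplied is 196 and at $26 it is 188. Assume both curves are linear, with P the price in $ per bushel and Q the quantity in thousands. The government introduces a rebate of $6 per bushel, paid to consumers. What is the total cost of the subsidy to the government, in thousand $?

Demand slope: (160 − 165)/(24 − 19) = -1, so Qd = 184 − P.
Supply slope: (188 − 196)/(26 − 28) = 4, so Qs = 4P + 84.
Without the subsidy, 184 − P = 4P + 84 gives 5P = 100, so P* = $20 and Q* = 164.
With a per-unit subsidy paid to consumers, each effectively pays P − 6, so demand becomes Qd = 184 − (P − 6).
Solving gives Q = 168.8 with consumers paying $15.2 and producers receiving $21.2 (the $6 wedge).
Outlay = t · Q = 6 · 168.8 = $1012.8.

Government outlay = $1012.8 thousand.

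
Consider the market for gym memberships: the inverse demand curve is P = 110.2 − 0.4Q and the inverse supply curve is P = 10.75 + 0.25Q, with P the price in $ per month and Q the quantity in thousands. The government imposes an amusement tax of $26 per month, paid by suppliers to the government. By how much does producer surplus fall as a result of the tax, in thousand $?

Producer surplus falls by $1330 thousand.

Inverting to Q(P) form: Qd = 275.5 − 2.5P; Qs = 4P − 43.
Without the tax, 275.5 − 2.5P = 4P − 43 gives 6.5P = 318.5, so P* = $49 and Q* = 153.
With the tax collected from suppliers, supply shifts: Qs = 4(P − 26) − 43.
Solving gives Q = 113 with consumers paying $65 and suppliers receiving $39 (the $26 wedge).
ΔPS is the trapezoid between Q = 113 and Q = 153 of height $10: ½ · (153 + 113) · 10 = $1330.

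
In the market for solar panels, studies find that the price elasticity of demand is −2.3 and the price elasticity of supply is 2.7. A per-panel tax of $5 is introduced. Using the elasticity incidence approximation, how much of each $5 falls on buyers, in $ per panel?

Incidence ratio: buyers' share ≈ εs / (εs + |εd|) = 2.7 / (2.7 + 2.3) = 0.54.
So buyers bear ≈ 0.54 × $5 = $2.7; sellers bear $2.3.

Buyers bear ≈ $2.7 per panel.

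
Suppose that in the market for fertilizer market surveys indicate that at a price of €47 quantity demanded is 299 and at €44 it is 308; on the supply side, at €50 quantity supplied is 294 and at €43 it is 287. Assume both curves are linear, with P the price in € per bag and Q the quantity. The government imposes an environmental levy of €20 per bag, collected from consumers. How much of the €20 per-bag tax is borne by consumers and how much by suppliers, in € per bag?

Demand slope: (308 − 299)/(44 − 47) = -3, so Qd = 440 − 3P.
Supply slope: (287 − 294)/(43 − 50) = 1, so Qs = P + 244.
Without the tax, 440 − 3P = P + 244 gives 4P = 196, so P* = €49 and Q* = 293.
With the tax collected from consumers, demand (in seller-price terms) shifts: Qd = 440 − 3(P + 20).
New equilibrium: consumers pay €54, suppliers receive €34, Q = 278. (Wedge: Pb − Ps = 20.)
Burden on consumers: €5; on suppliers: €15. (They sum to €20.)
The less price-elastic side of the market bears the larger share of a per-unit tax.

Consumers bear €5 per bag; suppliers bear €15 per bag.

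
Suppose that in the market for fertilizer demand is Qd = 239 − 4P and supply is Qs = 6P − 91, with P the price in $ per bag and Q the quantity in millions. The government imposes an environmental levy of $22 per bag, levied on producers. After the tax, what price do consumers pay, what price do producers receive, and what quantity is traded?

Without the tax, 239 − 4P = 6P − 91 gives 10P = 330, so P* = $33 and Q* = 107.
With the tax collected from producers, supply shifts: Qs = 6(P − 22) − 91.
Solving gives Q = 54.2 with consumers paying $46.2 and producers receiving $24.2 (the $22 wedge).

Consumers pay $46.2; producers receive $24.2; quantity = 54.2.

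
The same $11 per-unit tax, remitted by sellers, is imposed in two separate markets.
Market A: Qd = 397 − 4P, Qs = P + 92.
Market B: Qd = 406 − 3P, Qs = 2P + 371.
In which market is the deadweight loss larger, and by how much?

Market A: pre-tax P* = $61, Q* = 153; post-tax Q = 144.2; deadweight loss = $48.4.
Market B: pre-tax P* = $7, Q* = 385; post-tax Q = 371.8; deadweight loss = $72.6.
Difference: $48.4 vs $72.6 → market B is larger by $24.2.

Market B, by $24.2.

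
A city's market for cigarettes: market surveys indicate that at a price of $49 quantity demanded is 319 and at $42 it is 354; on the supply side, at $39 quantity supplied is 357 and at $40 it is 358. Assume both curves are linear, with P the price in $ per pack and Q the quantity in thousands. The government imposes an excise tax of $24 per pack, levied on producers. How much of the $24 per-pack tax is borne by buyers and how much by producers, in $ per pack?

Buyers bear $4 per pack; producers bear $20 per pack.

Demand slope: (354 − 319)/(42 − 49) = -5, so Qd = 564 − 5P.
Supply slope: (358 − 357)/(40 − 39) = 1, so Qs = P + 318.
Without the tax, 564 − 5P = P + 318 gives 6P = 246, so P* = $41 and Q* = 359.
With the tax collected from producers, supply shifts: Qs = (P − 24) + 318.
New equilibrium: buyers pay $45, producers receive $21, Q = 339. (Wedge: Pb − Ps = 24.)
Burden on buyers: $4; on producers: $20. (They sum to $24.)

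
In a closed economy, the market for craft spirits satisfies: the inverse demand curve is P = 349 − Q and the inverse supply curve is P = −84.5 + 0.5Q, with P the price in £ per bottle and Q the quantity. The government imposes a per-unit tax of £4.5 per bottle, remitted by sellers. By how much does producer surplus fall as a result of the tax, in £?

Inverting to Q(P) form: Qd = 349 − P; Qs = 2P + 169.
Without the tax, 349 − P = 2P + 169 gives 3P = 180, so P* = £60 and Q* = 289.
With the tax collected from sellers, supply shifts: Qs = 2(P − 4.5) + 169.
New equilibrium: buyers pay £63, sellers receive £58.5, Q = 286. (Wedge: Pb − Ps = 4.5.)
ΔPS is the trapezoid between Q = 286 and Q = 289 of height £1.5: ½ · (289 + 286) · 1.5 = £431.25.

Producer surplus falls by £431.25.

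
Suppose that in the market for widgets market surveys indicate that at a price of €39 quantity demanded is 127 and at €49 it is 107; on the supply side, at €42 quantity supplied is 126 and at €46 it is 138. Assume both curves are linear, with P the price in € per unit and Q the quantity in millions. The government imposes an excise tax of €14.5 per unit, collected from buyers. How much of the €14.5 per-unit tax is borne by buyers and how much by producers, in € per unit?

Demand slope: (107 − 127)/(49 − 39) = -2, so Qd = 205 − 2P.
Supply slope: (138 − 126)/(46 − 42) = 3, so Qs = 3P.
Before the tax: set 205 − 2P = 3P → P* = €41, Q* = 123.
With the tax collected from buyers, demand (in seller-price terms) shifts: Qd = 205 − 2(P + 14.5).
Solving gives Q = 105.6 with buyers paying €49.7 and producers receiving €35.2 (the €14.5 wedge).
Burden on buyers: €8.7; on producers: €5.8. (They sum to €14.5.)

Buyers bear €8.7 per unit; producers bear €5.8 per unit.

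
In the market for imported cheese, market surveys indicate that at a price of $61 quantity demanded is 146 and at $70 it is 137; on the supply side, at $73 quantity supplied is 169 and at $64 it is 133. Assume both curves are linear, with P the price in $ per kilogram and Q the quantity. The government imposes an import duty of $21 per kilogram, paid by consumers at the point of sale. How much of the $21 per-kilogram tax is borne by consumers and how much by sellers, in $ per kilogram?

Demand slope: (137 − 146)/(70 − 61) = -1, so Qd = 207 − P.
Supply slope: (133 − 169)/(64 − 73) = 4, so Qs = 4P − 123.
Before the tax: set 207 − P = 4P − 123 → P* = $66, Q* = 141.
With the tax collected from consumers, demand (in seller-price terms) shifts: Qd = 207 − (P + 21).
New equilibrium: consumers pay $82.8, sellers receive $61.8, Q = 124.2. (Wedge: Pb − Ps = 21.)
Burden on consumers: $16.8; on sellers: $4.2. (They sum to $21.)

Consumers bear $16.8 per kilogram; sellers bear $4.2 per kilogram.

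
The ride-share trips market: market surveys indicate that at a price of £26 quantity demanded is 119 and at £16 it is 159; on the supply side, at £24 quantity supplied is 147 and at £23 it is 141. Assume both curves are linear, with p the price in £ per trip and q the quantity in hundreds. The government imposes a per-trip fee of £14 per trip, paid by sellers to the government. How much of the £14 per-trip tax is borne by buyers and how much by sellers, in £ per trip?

Demand slope: (159 − 119)/(16 − 26) = -4, so qd = 223 − 4p.
Supply slope: (141 − 147)/(23 − 24) = 6, so qs = 6p + 3.
Without the tax, 223 − 4p = 6p + 3 gives 10p = 220, so p* = £22 and q* = 135.
With the tax collected from sellers, supply shifts: qs = 6(p − 14) + 3.
Solving gives q = 101.4 with buyers paying £30.4 and sellers receiving £16.4 (the £14 wedge).
Burden on buyers: £8.4; on sellers: £5.6. (They sum to £14.)
The less price-elastic side of the market bears the larger share of a per-unit tax.

Buyers bear £8.4 per trip; sellers bear £5.6 per trip.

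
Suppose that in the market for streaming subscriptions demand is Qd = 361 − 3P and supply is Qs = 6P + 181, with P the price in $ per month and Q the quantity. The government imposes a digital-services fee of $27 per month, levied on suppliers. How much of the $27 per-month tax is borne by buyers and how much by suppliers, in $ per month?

Before the tax: set 361 − 3P = 6P + 181 → P* = $20, Q* = 301.
With the tax collected from suppliers, supply shifts: Qs = 6(P − 27) + 181.
New equilibrium: buyers pay $38, suppliers receive $11, Q = 247. (Wedge: Pb − Ps = 27.)
Burden on buyers: $18; on suppliers: $9. (They sum to $27.)

Buyers bear $18 per month; suppliers bear $9 per month.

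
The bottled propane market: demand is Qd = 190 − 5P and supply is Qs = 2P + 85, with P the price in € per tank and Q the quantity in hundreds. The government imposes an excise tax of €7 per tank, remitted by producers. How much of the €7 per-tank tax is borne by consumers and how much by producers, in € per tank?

Without the tax, 190 − 5P = 2P + 85 gives 7P = 105, so P* = €15 and Q* = 115.
With the tax collected from producers, supply shifts: Qs = 2(P − 7) + 85.
Solving gives Q = 105 with consumers paying €17 and producers receiving €10 (the €7 wedge).
Burden on consumers: €2; on producers: €5. (They sum to €7.)

Consumers bear €2 per tank; producers bear €5 per tank.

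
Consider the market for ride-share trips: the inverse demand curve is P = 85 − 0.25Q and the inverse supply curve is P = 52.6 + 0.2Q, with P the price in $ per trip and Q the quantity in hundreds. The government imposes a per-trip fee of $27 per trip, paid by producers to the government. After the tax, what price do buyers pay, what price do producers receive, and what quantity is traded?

Buyers pay $82; producers receive $55; quantity = 12.

Rewrite in direct form: Qd = 340 − 4P and Qs = 5P − 263.
Without the tax, 340 − 4P = 5P − 263 gives 9P = 603, so P* = $67 and Q* = 72.
With the tax collected from producers, supply shifts: Qs = 5(P − 27) − 263.
Solving gives Q = 12 with buyers paying $82 and producers receiving $55 (the $27 wedge).
The less price-elastic side of the market bears the larger share of a per-unit tax.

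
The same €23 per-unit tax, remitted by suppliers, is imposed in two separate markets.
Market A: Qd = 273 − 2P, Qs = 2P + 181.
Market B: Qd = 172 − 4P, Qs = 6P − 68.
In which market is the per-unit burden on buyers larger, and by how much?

Market B, by €2.3.

Market A: pre-tax P* = €23, Q* = 227; post-tax Q = 204; per-unit burden on buyers = €11.5.
Market B: pre-tax P* = €24, Q* = 76; post-tax Q = 20.8; per-unit burden on buyers = €13.8.
Difference: €11.5 vs €13.8 → market B is larger by €2.3.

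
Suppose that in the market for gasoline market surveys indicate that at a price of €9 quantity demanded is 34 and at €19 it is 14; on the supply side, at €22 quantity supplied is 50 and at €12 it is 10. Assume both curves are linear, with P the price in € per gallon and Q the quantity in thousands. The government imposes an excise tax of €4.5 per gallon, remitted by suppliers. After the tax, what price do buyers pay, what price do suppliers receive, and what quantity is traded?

Demand slope: (14 − 34)/(19 − 9) = -2, so Qd = 52 − 2P.
Supply slope: (10 − 50)/(12 − 22) = 4, so Qs = 4P − 38.
Before the tax: set 52 − 2P = 4P − 38 → P* = €15, Q* = 22.
With the tax collected from suppliers, supply shifts: Qs = 4(P − 4.5) − 38.
Solving gives Q = 16 with buyers paying €18 and suppliers receiving €13.5 (the €4.5 wedge).
The less price-elastic side of the market bears the larger share of a per-unit tax.

Buyers pay €18; suppliers receive €13.5; quantity = 16.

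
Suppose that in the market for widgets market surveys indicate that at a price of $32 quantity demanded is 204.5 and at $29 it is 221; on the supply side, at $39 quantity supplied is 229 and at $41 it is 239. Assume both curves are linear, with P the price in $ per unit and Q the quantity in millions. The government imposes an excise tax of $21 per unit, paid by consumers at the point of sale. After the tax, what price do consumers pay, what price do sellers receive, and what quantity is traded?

Consumers pay $43; sellers receive $22; quantity = 144.

Demand slope: (221 − 204.5)/(29 − 32) = -5.5, so Qd = 380.5 − 5.5P.
Supply slope: (239 − 229)/(41 − 39) = 5, so Qs = 5P + 34.
Before the tax: set 380.5 − 5.5P = 5P + 34 → P* = $33, Q* = 199.
With the tax collected from consumers, demand (in seller-price terms) shifts: Qd = 380.5 − 5.5(P + 21).
Solving gives Q = 144 with consumers paying $43 and sellers receiving $22 (the $21 wedge).
The less price-elastic side of the market bears the larger share of a per-unit tax.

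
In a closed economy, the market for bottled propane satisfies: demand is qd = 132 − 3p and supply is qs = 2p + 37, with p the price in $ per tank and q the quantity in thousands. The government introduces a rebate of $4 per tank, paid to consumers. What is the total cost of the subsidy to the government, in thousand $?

Government outlay = $319.2 thousand.

Before the subsidy: set 132 − 3p = 2p + 37 → p* = $19, q* = 75.
With a per-unit subsidy paid to consumers, each effectively pays p − 4, so demand becomes qd = 132 − 3(p − 4).
Solving gives q = 79.8 with consumers paying $17.4 and sellers receiving $21.4 (the $4 wedge).
Outlay = t · Q = 4 · 79.8 = $319.2.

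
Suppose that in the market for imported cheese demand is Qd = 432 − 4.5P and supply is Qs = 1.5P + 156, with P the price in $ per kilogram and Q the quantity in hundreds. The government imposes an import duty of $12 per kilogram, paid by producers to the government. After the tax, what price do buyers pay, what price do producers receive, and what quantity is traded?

Buyers pay $49; producers receive $37; quantity = 211.5.

Without the tax, 432 − 4.5P = 1.5P + 156 gives 6P = 276, so P* = $46 and Q* = 225.
With the tax collected from producers, supply shifts: Qs = 1.5(P − 12) + 156.
New equilibrium: buyers pay $49, producers receive $37, Q = 211.5. (Wedge: Pb − Ps = 12.)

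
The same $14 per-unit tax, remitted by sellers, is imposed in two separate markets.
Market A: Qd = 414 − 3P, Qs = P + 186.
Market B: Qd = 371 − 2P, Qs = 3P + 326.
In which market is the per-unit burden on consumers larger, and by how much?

Market B, by $4.9.

Market A: pre-tax P* = $57, Q* = 243; post-tax Q = 232.5; per-unit burden on consumers = $3.5.
Market B: pre-tax P* = $9, Q* = 353; post-tax Q = 336.2; per-unit burden on consumers = $8.4.
Difference: $3.5 vs $8.4 → market B is larger by $4.9.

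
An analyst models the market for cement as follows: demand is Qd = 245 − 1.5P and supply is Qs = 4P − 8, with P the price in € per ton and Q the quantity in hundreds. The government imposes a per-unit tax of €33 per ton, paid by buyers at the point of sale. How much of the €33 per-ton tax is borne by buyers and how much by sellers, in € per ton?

Before the tax: set 245 − 1.5P = 4P − 8 → P* = €46, Q* = 176.
With the tax collected from buyers, demand (in seller-price terms) shifts: Qd = 245 − 1.5(P + 33).
Solving gives Q = 140 with buyers paying €70 and sellers receiving €37 (the €33 wedge).
Burden on buyers: €24; on sellers: €9. (They sum to €33.)

Buyers bear €24 per ton; sellers bear €9 per ton.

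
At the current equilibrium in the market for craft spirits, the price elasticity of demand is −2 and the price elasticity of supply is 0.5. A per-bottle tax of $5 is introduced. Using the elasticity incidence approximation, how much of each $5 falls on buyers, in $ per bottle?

Buyers bear ≈ $1 per bottle.

Incidence ratio: buyers' share ≈ εs / (εs + |εd|) = 0.5 / (0.5 + 2) = 0.2.
So buyers bear ≈ 0.2 × $5 = $1; producers bear $4.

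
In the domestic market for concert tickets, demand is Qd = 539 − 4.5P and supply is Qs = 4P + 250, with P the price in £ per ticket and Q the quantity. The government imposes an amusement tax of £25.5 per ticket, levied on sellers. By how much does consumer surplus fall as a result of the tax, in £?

Consumer surplus falls by £4308.

Before the tax: set 539 − 4.5P = 4P + 250 → P* = £34, Q* = 386.
With the tax collected from sellers, supply shifts: Qs = 4(P − 25.5) + 250.
New equilibrium: consumers pay £46, sellers receive £20.5, Q = 332. (Wedge: Pb − Ps = 25.5.)
ΔCS is the trapezoid between Q = 332 and Q = 386 of height £12: ½ · (386 + 332) · 12 = £4308.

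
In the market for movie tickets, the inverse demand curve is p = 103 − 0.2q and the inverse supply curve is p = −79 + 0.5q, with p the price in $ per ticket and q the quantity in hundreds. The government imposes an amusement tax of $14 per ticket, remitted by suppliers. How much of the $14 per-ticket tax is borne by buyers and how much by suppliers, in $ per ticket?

Rewrite in direct form: qd = 515 − 5p and qs = 2p + 158.
Before the tax: set 515 − 5p = 2p + 158 → p* = $51, q* = 260.
With the tax collected from suppliers, supply shifts: qs = 2(p − 14) + 158.
New equilibrium: buyers pay $55, suppliers receive $41, q = 240. (Wedge: pb − ps = 14.)
Burden on buyers: $4; on suppliers: $10. (They sum to $14.)

Buyers bear $4 per ticket; suppliers bear $10 per ticket.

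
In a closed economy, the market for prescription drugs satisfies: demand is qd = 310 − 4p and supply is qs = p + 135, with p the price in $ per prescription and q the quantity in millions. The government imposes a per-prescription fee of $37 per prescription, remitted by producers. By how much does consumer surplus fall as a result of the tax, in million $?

Consumer surplus falls by $1148.48 million.

Before the tax: set 310 − 4p = p + 135 → p* = $35, q* = 170.
With the tax collected from producers, supply shifts: qs = (p − 37) + 135.
Solving gives q = 140.4 with buyers paying $42.4 and producers receiving $5.4 (the $37 wedge).
ΔCS is the trapezoid between Q = 140.4 and Q = 170 of height $7.4: ½ · (170 + 140.4) · 7.4 = $1148.48.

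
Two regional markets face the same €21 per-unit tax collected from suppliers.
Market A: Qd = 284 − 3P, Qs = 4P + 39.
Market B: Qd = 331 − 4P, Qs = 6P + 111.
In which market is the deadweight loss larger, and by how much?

Market A: pre-tax P* = €35, Q* = 179; post-tax Q = 143; deadweight loss = €378.
Market B: pre-tax P* = €22, Q* = 243; post-tax Q = 192.6; deadweight loss = €529.2.
Difference: €378 vs €529.2 → market B is larger by €151.2.

Market B, by €151.2.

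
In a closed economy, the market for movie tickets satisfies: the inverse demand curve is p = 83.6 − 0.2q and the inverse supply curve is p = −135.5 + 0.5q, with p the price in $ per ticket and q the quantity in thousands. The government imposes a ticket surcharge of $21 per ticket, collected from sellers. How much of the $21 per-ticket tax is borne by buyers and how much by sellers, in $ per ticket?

Buyers bear $6 per ticket; sellers bear $15 per ticket.

Rewrite in direct form: qd = 418 − 5p and qs = 2p + 271.
Before the tax: set 418 − 5p = 2p + 271 → p* = $21, q* = 313.
With the tax collected from sellers, supply shifts: qs = 2(p − 21) + 271.
New equilibrium: buyers pay $27, sellers receive $6, q = 283. (Wedge: pb − ps = 21.)
Burden on buyers: $6; on sellers: $15. (They sum to $21.)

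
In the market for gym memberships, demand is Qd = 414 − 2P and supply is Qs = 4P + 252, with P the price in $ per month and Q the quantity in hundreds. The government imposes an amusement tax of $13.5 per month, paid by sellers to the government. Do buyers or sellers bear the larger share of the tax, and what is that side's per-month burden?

Before the tax: set 414 − 2P = 4P + 252 → P* = $27, Q* = 360.
With the tax collected from sellers, supply shifts: Qs = 4(P − 13.5) + 252.
Solving gives Q = 342 with buyers paying $36 and sellers receiving $22.5 (the $13.5 wedge).
Per-month burden: buyers $9, sellers $4.5.
Buyers take the larger share because demand is less price-elastic here (demand slope 2 vs supply slope 4).
The less price-elastic side of the market bears the larger share of a per-unit tax.

Buyers bear the larger share: $9 per month.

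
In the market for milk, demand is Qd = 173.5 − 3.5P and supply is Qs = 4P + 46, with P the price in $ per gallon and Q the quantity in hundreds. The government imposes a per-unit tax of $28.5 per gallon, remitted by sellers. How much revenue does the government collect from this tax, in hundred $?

Tax revenue = $1732.8 hundred.

Without the tax, 173.5 − 3.5P = 4P + 46 gives 7.5P = 127.5, so P* = $17 and Q* = 114.
With the tax collected from sellers, supply shifts: Qs = 4(P − 28.5) + 46.
New equilibrium: consumers pay $32.2, sellers receive $3.7, Q = 60.8. (Wedge: Pb − Ps = 28.5.)
Revenue = t · Q = 28.5 · 60.8 = $1732.8.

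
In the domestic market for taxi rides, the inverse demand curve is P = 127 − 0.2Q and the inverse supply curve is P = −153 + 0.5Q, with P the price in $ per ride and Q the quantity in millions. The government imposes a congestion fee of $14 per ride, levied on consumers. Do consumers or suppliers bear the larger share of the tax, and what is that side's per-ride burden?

Rewrite in direct form: Qd = 635 − 5P and Qs = 2P + 306.
Without the tax, 635 − 5P = 2P + 306 gives 7P = 329, so P* = $47 and Q* = 400.
With the tax collected from consumers, demand (in seller-price terms) shifts: Qd = 635 − 5(P + 14).
New equilibrium: consumers pay $51, suppliers receive $37, Q = 380. (Wedge: Pb − Ps = 14.)
Per-ride burden: consumers $4, suppliers $10.
Suppliers take the larger share because supply is less price-elastic here (demand slope 5 vs supply slope 2).
The less price-elastic side of the market bears the larger share of a per-unit tax.

Suppliers bear the larger share: $10 per ride.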